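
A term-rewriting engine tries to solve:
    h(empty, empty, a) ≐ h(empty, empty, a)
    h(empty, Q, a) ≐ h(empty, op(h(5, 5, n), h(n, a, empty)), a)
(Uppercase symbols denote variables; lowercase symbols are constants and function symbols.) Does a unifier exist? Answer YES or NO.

Delete trivial equation h(empty, empty, a) ≐ h(empty, empty, a).
Decompose h/3: empty ≐ empty,  Q ≐ op(h(5, 5, n), h(n, a, empty)),  a ≐ a.
Delete trivial equation empty ≐ empty.
Bind Q := op(h(5, 5, n), h(n, a, empty)); no other remaining equation mentions Q.
Delete trivial equation a ≐ a.
No equations remain and no clash or occurs-check failure arose, so a unifier exists.

YES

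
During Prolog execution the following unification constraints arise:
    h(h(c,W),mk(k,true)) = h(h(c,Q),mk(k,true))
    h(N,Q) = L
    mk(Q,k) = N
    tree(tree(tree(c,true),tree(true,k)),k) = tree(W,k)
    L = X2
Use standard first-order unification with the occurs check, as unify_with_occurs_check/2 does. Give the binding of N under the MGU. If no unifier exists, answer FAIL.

mk(tree(tree(c,true),tree(true,k)),k)

Decompose h/2: h(c,W) = h(c,Q),  mk(k,true) = mk(k,true).
Decompose h/2: c = c,  W = Q.
Delete trivial equation c = c.
Bind W := Q; substituting into the one remaining equation that mentions W gives: tree(tree(tree(c,true),tree(true,k)),k) = tree(Q,k).
Delete trivial equation mk(k,true) = mk(k,true).
Bind L := h(N,Q); substituting into the one remaining equation that mentions L gives: h(N,Q) = X2.
Bind N := mk(Q,k); substituting into the one remaining equation that mentions N gives: h(mk(Q,k),Q) = X2. Substituting into the earlier binding gives L := h(mk(Q,k),Q).
Decompose tree/2: tree(tree(c,true),tree(true,k)) = Q,  k = k.
Bind Q := tree(tree(c,true),tree(true,k)); substituting into the one remaining equation that mentions Q gives: h(mk(tree(tree(c,true),tree(true,k)),k),tree(tree(c,true),tree(true,k))) = X2. Substituting into the earlier bindings gives W := tree(tree(c,true),tree(true,k)), L := h(mk(tree(tree(c,true),tree(true,k)),k),tree(tree(c,true),tree(true,k))), N := mk(tree(tree(c,true),tree(true,k)),k).
Delete trivial equation k = k.
Bind X2 := h(mk(tree(tree(c,true),tree(true,k)),k),tree(tree(c,true),tree(true,k))).
MGU = { W ↦ tree(tree(c,true),tree(true,k)), L ↦ h(mk(tree(tree(c,true),tree(true,k)),k),tree(tree(c,true),tree(true,k))), N ↦ mk(tree(tree(c,true),tree(true,k)),k), Q ↦ tree(tree(c,true),tree(true,k)), X2 ↦ h(mk(tree(tree(c,true),tree(true,k)),k),tree(tree(c,true),tree(true,k))) }, so N ↦ mk(tree(tree(c,true),tree(true,k)),k).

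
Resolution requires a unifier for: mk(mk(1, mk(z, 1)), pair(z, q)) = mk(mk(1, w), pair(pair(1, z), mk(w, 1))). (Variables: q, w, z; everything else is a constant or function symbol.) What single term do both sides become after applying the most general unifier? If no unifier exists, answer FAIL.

FAIL

Decompose mk/2: mk(1, mk(z, 1)) = mk(1, w),  pair(z, q) = pair(pair(1, z), mk(w, 1)).
Decompose mk/2: 1 = 1,  mk(z, 1) = w.
Delete trivial equation 1 = 1.
Bind w := mk(z, 1); substituting into the remaining equation gives: pair(z, q) = pair(pair(1, z), mk(mk(z, 1), 1)).
Decompose pair/2: z = pair(1, z),  q = mk(mk(z, 1), 1).
Occurs check fails: z occurs in pair(1, z); the equation z = pair(1, z) has no finite solution.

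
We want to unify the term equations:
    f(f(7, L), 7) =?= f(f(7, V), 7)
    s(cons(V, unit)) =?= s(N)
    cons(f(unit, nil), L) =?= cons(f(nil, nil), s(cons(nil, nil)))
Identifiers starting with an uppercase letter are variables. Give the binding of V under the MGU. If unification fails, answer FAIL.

FAIL

Decompose f/2: f(7, L) =?= f(7, V),  7 =?= 7.
Decompose f/2: 7 =?= 7,  L =?= V.
Delete trivial equation 7 =?= 7.
Bind L := V; substituting into the one remaining equation that mentions L gives: cons(f(unit, nil), V) =?= cons(f(nil, nil), s(cons(nil, nil))).
Delete trivial equation 7 =?= 7.
Decompose s/1: cons(V, unit) =?= N.
Bind N := cons(V, unit); no other remaining equation mentions N.
Decompose cons/2: f(unit, nil) =?= f(nil, nil),  V =?= s(cons(nil, nil)).
Decompose f/2: unit =?= nil,  nil =?= nil.
Clash: constants unit and nil differ; no unifier exists.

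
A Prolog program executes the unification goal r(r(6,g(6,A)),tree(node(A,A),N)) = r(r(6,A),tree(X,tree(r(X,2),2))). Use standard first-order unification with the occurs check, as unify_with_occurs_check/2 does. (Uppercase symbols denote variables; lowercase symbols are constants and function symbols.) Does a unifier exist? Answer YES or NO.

Decompose r/2: r(6,g(6,A)) = r(6,A),  tree(node(A,A),N) = tree(X,tree(r(X,2),2)).
Decompose r/2: 6 = 6,  g(6,A) = A.
Delete trivial equation 6 = 6.
Occurs check fails: A occurs in g(6,A); the equation A = g(6,A) has no finite solution.

NO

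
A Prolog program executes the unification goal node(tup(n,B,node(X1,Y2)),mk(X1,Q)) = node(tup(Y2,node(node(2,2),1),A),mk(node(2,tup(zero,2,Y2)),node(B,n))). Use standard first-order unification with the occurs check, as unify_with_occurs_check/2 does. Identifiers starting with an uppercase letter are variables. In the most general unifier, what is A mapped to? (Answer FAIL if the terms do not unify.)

node(node(2,tup(zero,2,n)),n)

Decompose node/2: tup(n,B,node(X1,Y2)) = tup(Y2,node(node(2,2),1),A),  mk(X1,Q) = mk(node(2,tup(zero,2,Y2)),node(B,n)).
Decompose tup/3: n = Y2,  B = node(node(2,2),1),  node(X1,Y2) = A.
Bind Y2 := n; substituting into the 2 remaining equations that mention Y2 gives: node(X1,n) = A,  mk(X1,Q) = mk(node(2,tup(zero,2,n)),node(B,n)).
Bind B := node(node(2,2),1); substituting into the one remaining equation that mentions B gives: mk(X1,Q) = mk(node(2,tup(zero,2,n)),node(node(node(2,2),1),n)).
Bind A := node(X1,n); no other remaining equation mentions A.
Decompose mk/2: X1 = node(2,tup(zero,2,n)),  Q = node(node(node(2,2),1),n).
Bind X1 := node(2,tup(zero,2,n)); no other remaining equation mentions X1. Substituting into the earlier binding gives A := node(node(2,tup(zero,2,n)),n).
Bind Q := node(node(node(2,2),1),n).
MGU = { Y2 = n, B = node(node(2,2),1), A = node(node(2,tup(zero,2,n)),n), X1 = node(2,tup(zero,2,n)), Q = node(node(node(2,2),1),n) }, so A = node(node(2,tup(zero,2,n)),n).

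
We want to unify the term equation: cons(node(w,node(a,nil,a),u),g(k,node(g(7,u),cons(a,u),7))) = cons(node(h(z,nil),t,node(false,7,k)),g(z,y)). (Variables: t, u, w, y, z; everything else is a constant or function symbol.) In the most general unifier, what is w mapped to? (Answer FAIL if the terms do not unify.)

h(k,nil)

Decompose cons/2: node(w,node(a,nil,a),u) = node(h(z,nil),t,node(false,7,k)),  g(k,node(g(7,u),cons(a,u),7)) = g(z,y).
Decompose node/3: w = h(z,nil),  node(a,nil,a) = t,  u = node(false,7,k).
Bind w := h(z,nil); no other remaining equation mentions w.
Bind t := node(a,nil,a); no other remaining equation mentions t.
Bind u := node(false,7,k); substituting into the remaining equation gives: g(k,node(g(7,node(false,7,k)),cons(a,node(false,7,k)),7)) = g(z,y).
Decompose g/2: k = z,  node(g(7,node(false,7,k)),cons(a,node(false,7,k)),7) = y.
Bind z := k; no other remaining equation mentions z. Substituting into the earlier binding gives w := h(k,nil).
Bind y := node(g(7,node(false,7,k)),cons(a,node(false,7,k)),7).
MGU = { w := h(k,nil), t := node(a,nil,a), u := node(false,7,k), z := k, y := node(g(7,node(false,7,k)),cons(a,node(false,7,k)),7) }, so w := h(k,nil).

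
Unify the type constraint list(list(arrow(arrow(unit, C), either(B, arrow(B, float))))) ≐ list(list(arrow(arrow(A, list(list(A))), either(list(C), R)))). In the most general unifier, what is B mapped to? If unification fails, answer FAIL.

list(list(list(unit)))

Decompose list/1: list(arrow(arrow(unit, C), either(B, arrow(B, float)))) ≐ list(arrow(arrow(A, list(list(A))), either(list(C), R))).
Decompose list/1: arrow(arrow(unit, C), either(B, arrow(B, float))) ≐ arrow(arrow(A, list(list(A))), either(list(C), R)).
Decompose arrow/2: arrow(unit, C) ≐ arrow(A, list(list(A))),  either(B, arrow(B, float)) ≐ either(list(C), R).
Decompose arrow/2: unit ≐ A,  C ≐ list(list(A)).
Bind A := unit; substituting into the one remaining equation that mentions A gives: C ≐ list(list(unit)).
Bind C := list(list(unit)); substituting into the remaining equation gives: either(B, arrow(B, float)) ≐ either(list(list(list(unit))), R).
Decompose either/2: B ≐ list(list(list(unit))),  arrow(B, float) ≐ R.
Bind B := list(list(list(unit))); substituting into the remaining equation gives: arrow(list(list(list(unit))), float) ≐ R.
Bind R := arrow(list(list(list(unit))), float).
MGU = { A -> unit, C -> list(list(unit)), B -> list(list(list(unit))), R -> arrow(list(list(list(unit))), float) }, so B -> list(list(list(unit))).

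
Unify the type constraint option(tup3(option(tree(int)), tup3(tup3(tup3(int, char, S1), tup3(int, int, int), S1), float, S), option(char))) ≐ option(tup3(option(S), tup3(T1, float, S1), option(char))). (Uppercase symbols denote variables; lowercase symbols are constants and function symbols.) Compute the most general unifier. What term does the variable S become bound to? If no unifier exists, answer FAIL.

tree(int)

Decompose option/1: tup3(option(tree(int)), tup3(tup3(tup3(int, char, S1), tup3(int, int, int), S1), float, S), option(char)) ≐ tup3(option(S), tup3(T1, float, S1), option(char)).
Decompose tup3/3: option(tree(int)) ≐ option(S),  tup3(tup3(tup3(int, char, S1), tup3(int, int, int), S1), float, S) ≐ tup3(T1, float, S1),  option(char) ≐ option(char).
Decompose option/1: tree(int) ≐ S.
Bind S := tree(int); substituting into the one remaining equation that mentions S gives: tup3(tup3(tup3(int, char, S1), tup3(int, int, int), S1), float, tree(int)) ≐ tup3(T1, float, S1).
Decompose tup3/3: tup3(tup3(int, char, S1), tup3(int, int, int), S1) ≐ T1,  float ≐ float,  tree(int) ≐ S1.
Bind T1 := tup3(tup3(int, char, S1), tup3(int, int, int), S1); no other remaining equation mentions T1.
Delete trivial equation float ≐ float.
Bind S1 := tree(int); no other remaining equation mentions S1. Substituting into the earlier binding gives T1 := tup3(tup3(int, char, tree(int)), tup3(int, int, int), tree(int)).
Delete trivial equation option(char) ≐ option(char).
MGU = { S -> tree(int), T1 -> tup3(tup3(int, char, tree(int)), tup3(int, int, int), tree(int)), S1 -> tree(int) }, so S -> tree(int).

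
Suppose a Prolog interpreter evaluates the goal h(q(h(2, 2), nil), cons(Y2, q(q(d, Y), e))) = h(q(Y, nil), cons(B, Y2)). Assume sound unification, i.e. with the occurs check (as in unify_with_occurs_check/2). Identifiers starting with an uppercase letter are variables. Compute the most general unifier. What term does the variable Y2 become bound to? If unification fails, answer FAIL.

Decompose h/2: q(h(2, 2), nil) = q(Y, nil),  cons(Y2, q(q(d, Y), e)) = cons(B, Y2).
Decompose q/2: h(2, 2) = Y,  nil = nil.
Bind Y := h(2, 2); substituting into the one remaining equation that mentions Y gives: cons(Y2, q(q(d, h(2, 2)), e)) = cons(B, Y2).
Delete trivial equation nil = nil.
Decompose cons/2: Y2 = B,  q(q(d, h(2, 2)), e) = Y2.
Bind Y2 := B; substituting into the remaining equation gives: q(q(d, h(2, 2)), e) = B.
Bind B := q(q(d, h(2, 2)), e). Substituting into the earlier binding gives Y2 := q(q(d, h(2, 2)), e).
MGU = { Y -> h(2, 2), Y2 -> q(q(d, h(2, 2)), e), B -> q(q(d, h(2, 2)), e) }, so Y2 -> q(q(d, h(2, 2)), e).

q(q(d, h(2, 2)), e)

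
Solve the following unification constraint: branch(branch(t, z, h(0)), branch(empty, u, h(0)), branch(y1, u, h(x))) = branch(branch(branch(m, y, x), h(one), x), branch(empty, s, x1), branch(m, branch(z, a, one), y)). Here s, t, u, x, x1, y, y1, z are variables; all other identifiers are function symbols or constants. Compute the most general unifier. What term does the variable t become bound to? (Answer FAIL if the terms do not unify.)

branch(m, h(h(0)), h(0))

Decompose branch/3: branch(t, z, h(0)) = branch(branch(m, y, x), h(one), x),  branch(empty, u, h(0)) = branch(empty, s, x1),  branch(y1, u, h(x)) = branch(m, branch(z, a, one), y).
Decompose branch/3: t = branch(m, y, x),  z = h(one),  h(0) = x.
Bind t := branch(m, y, x); no other remaining equation mentions t.
Bind z := h(one); substituting into the one remaining equation that mentions z gives: branch(y1, u, h(x)) = branch(m, branch(h(one), a, one), y).
Bind x := h(0); substituting into the one remaining equation that mentions x gives: branch(y1, u, h(h(0))) = branch(m, branch(h(one), a, one), y). Substituting into the earlier binding gives t := branch(m, y, h(0)).
Decompose branch/3: empty = empty,  u = s,  h(0) = x1.
Delete trivial equation empty = empty.
Bind u := s; substituting into the one remaining equation that mentions u gives: branch(y1, s, h(h(0))) = branch(m, branch(h(one), a, one), y).
Bind x1 := h(0); no other remaining equation mentions x1.
Decompose branch/3: y1 = m,  s = branch(h(one), a, one),  h(h(0)) = y.
Bind y1 := m; no other remaining equation mentions y1.
Bind s := branch(h(one), a, one); no other remaining equation mentions s. Substituting into the earlier binding gives u := branch(h(one), a, one).
Bind y := h(h(0)). Substituting into the earlier binding gives t := branch(m, h(h(0)), h(0)).
MGU = { t ↦ branch(m, h(h(0)), h(0)), z ↦ h(one), x ↦ h(0), u ↦ branch(h(one), a, one), x1 ↦ h(0), y1 ↦ m, s ↦ branch(h(one), a, one), y ↦ h(h(0)) }, so t ↦ branch(m, h(h(0)), h(0)).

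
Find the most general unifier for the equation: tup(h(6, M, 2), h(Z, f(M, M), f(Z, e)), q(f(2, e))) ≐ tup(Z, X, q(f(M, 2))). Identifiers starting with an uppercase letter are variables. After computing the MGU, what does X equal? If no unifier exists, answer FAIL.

FAIL

Decompose tup/3: h(6, M, 2) ≐ Z,  h(Z, f(M, M), f(Z, e)) ≐ X,  q(f(2, e)) ≐ q(f(M, 2)).
Bind Z := h(6, M, 2); substituting into the one remaining equation that mentions Z gives: h(h(6, M, 2), f(M, M), f(h(6, M, 2), e)) ≐ X.
Bind X := h(h(6, M, 2), f(M, M), f(h(6, M, 2), e)); no other remaining equation mentions X.
Decompose q/1: f(2, e) ≐ f(M, 2).
Decompose f/2: 2 ≐ M,  e ≐ 2.
Bind M := 2; no other remaining equation mentions M. Substituting into the earlier bindings gives Z := h(6, 2, 2), X := h(h(6, 2, 2), f(2, 2), f(h(6, 2, 2), e)).
Clash: constants e and 2 differ; no unifier exists.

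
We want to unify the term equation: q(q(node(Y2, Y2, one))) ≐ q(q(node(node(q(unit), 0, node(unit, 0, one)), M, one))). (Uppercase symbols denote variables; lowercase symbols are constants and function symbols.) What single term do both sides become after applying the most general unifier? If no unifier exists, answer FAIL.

Decompose q/1: q(node(Y2, Y2, one)) ≐ q(node(node(q(unit), 0, node(unit, 0, one)), M, one)).
Decompose q/1: node(Y2, Y2, one) ≐ node(node(q(unit), 0, node(unit, 0, one)), M, one).
Decompose node/3: Y2 ≐ node(q(unit), 0, node(unit, 0, one)),  Y2 ≐ M,  one ≐ one.
Bind Y2 := node(q(unit), 0, node(unit, 0, one)); substituting into the one remaining equation that mentions Y2 gives: node(q(unit), 0, node(unit, 0, one)) ≐ M.
Bind M := node(q(unit), 0, node(unit, 0, one)); no other remaining equation mentions M.
Delete trivial equation one ≐ one.
Applying the MGU to either side gives q(q(node(node(q(unit), 0, node(unit, 0, one)), node(q(unit), 0, node(unit, 0, one)), one))).

q(q(node(node(q(unit), 0, node(unit, 0, one)), node(q(unit), 0, node(unit, 0, one)), one)))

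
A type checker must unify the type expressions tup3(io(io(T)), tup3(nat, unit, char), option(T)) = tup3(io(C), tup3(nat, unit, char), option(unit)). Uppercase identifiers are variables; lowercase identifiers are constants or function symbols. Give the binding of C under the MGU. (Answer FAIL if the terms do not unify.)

io(unit)

Decompose tup3/3: io(io(T)) = io(C),  tup3(nat, unit, char) = tup3(nat, unit, char),  option(T) = option(unit).
Decompose io/1: io(T) = C.
Bind C := io(T); no other remaining equation mentions C.
Delete trivial equation tup3(nat, unit, char) = tup3(nat, unit, char).
Decompose option/1: T = unit.
Bind T := unit. Substituting into the earlier binding gives C := io(unit).
MGU = { C ↦ io(unit), T ↦ unit }, so C ↦ io(unit).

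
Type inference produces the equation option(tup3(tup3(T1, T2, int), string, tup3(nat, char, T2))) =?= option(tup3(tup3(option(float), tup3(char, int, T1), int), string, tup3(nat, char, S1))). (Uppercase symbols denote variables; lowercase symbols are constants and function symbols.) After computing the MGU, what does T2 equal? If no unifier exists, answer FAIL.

tup3(char, int, option(float))

Decompose option/1: tup3(tup3(T1, T2, int), string, tup3(nat, char, T2)) =?= tup3(tup3(option(float), tup3(char, int, T1), int), string, tup3(nat, char, S1)).
Decompose tup3/3: tup3(T1, T2, int) =?= tup3(option(float), tup3(char, int, T1), int),  string =?= string,  tup3(nat, char, T2) =?= tup3(nat, char, S1).
Decompose tup3/3: T1 =?= option(float),  T2 =?= tup3(char, int, T1),  int =?= int.
Bind T1 := option(float); substituting into the one remaining equation that mentions T1 gives: T2 =?= tup3(char, int, option(float)).
Bind T2 := tup3(char, int, option(float)); substituting into the one remaining equation that mentions T2 gives: tup3(nat, char, tup3(char, int, option(float))) =?= tup3(nat, char, S1).
Delete trivial equation int =?= int.
Delete trivial equation string =?= string.
Decompose tup3/3: nat =?= nat,  char =?= char,  tup3(char, int, option(float)) =?= S1.
Delete trivial equation nat =?= nat.
Delete trivial equation char =?= char.
Bind S1 := tup3(char, int, option(float)).
MGU = { T1 := option(float), T2 := tup3(char, int, option(float)), S1 := tup3(char, int, option(float)) }, so T2 := tup3(char, int, option(float)).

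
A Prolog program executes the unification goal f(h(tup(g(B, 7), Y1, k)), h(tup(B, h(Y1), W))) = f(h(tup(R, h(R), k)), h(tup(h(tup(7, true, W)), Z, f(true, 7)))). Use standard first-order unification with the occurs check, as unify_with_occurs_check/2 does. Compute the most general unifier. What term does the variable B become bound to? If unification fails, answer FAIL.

h(tup(7, true, f(true, 7)))

Decompose f/2: h(tup(g(B, 7), Y1, k)) = h(tup(R, h(R), k)),  h(tup(B, h(Y1), W)) = h(tup(h(tup(7, true, W)), Z, f(true, 7))).
Decompose h/1: tup(g(B, 7), Y1, k) = tup(R, h(R), k).
Decompose tup/3: g(B, 7) = R,  Y1 = h(R),  k = k.
Bind R := g(B, 7); substituting into the one remaining equation that mentions R gives: Y1 = h(g(B, 7)).
Bind Y1 := h(g(B, 7)); substituting into the one remaining equation that mentions Y1 gives: h(tup(B, h(h(g(B, 7))), W)) = h(tup(h(tup(7, true, W)), Z, f(true, 7))).
Delete trivial equation k = k.
Decompose h/1: tup(B, h(h(g(B, 7))), W) = tup(h(tup(7, true, W)), Z, f(true, 7)).
Decompose tup/3: B = h(tup(7, true, W)),  h(h(g(B, 7))) = Z,  W = f(true, 7).
Bind B := h(tup(7, true, W)); substituting into the one remaining equation that mentions B gives: h(h(g(h(tup(7, true, W)), 7))) = Z. Substituting into the earlier bindings gives R := g(h(tup(7, true, W)), 7), Y1 := h(g(h(tup(7, true, W)), 7)).
Bind Z := h(h(g(h(tup(7, true, W)), 7))); no other remaining equation mentions Z.
Bind W := f(true, 7). Substituting into the earlier bindings gives R := g(h(tup(7, true, f(true, 7))), 7), Y1 := h(g(h(tup(7, true, f(true, 7))), 7)), B := h(tup(7, true, f(true, 7))), Z := h(h(g(h(tup(7, true, f(true, 7))), 7))).
MGU = { R = g(h(tup(7, true, f(true, 7))), 7), Y1 = h(g(h(tup(7, true, f(true, 7))), 7)), B = h(tup(7, true, f(true, 7))), Z = h(h(g(h(tup(7, true, f(true, 7))), 7))), W = f(true, 7) }, so B = h(tup(7, true, f(true, 7))).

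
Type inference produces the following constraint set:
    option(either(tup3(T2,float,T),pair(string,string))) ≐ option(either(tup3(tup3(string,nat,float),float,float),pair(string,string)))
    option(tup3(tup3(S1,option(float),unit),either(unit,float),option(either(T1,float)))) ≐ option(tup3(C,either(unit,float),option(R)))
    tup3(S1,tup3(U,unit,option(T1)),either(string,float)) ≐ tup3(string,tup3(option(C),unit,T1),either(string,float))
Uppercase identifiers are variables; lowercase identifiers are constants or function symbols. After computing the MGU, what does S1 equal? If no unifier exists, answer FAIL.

FAIL

Decompose option/1: either(tup3(T2,float,T),pair(string,string)) ≐ either(tup3(tup3(string,nat,float),float,float),pair(string,string)).
Decompose either/2: tup3(T2,float,T) ≐ tup3(tup3(string,nat,float),float,float),  pair(string,string) ≐ pair(string,string).
Decompose tup3/3: T2 ≐ tup3(string,nat,float),  float ≐ float,  T ≐ float.
Bind T2 := tup3(string,nat,float); no other remaining equation mentions T2.
Delete trivial equation float ≐ float.
Bind T := float; no other remaining equation mentions T.
Delete trivial equation pair(string,string) ≐ pair(string,string).
Decompose option/1: tup3(tup3(S1,option(float),unit),either(unit,float),option(either(T1,float))) ≐ tup3(C,either(unit,float),option(R)).
Decompose tup3/3: tup3(S1,option(float),unit) ≐ C,  either(unit,float) ≐ either(unit,float),  option(either(T1,float)) ≐ option(R).
Bind C := tup3(S1,option(float),unit); substituting into the one remaining equation that mentions C gives: tup3(S1,tup3(U,unit,option(T1)),either(string,float)) ≐ tup3(string,tup3(option(tup3(S1,option(float),unit)),unit,T1),either(string,float)).
Delete trivial equation either(unit,float) ≐ either(unit,float).
Decompose option/1: either(T1,float) ≐ R.
Bind R := either(T1,float); no other remaining equation mentions R.
Decompose tup3/3: S1 ≐ string,  tup3(U,unit,option(T1)) ≐ tup3(option(tup3(S1,option(float),unit)),unit,T1),  either(string,float) ≐ either(string,float).
Bind S1 := string; substituting into the one remaining equation that mentions S1 gives: tup3(U,unit,option(T1)) ≐ tup3(option(tup3(string,option(float),unit)),unit,T1). Substituting into the earlier binding gives C := tup3(string,option(float),unit).
Decompose tup3/3: U ≐ option(tup3(string,option(float),unit)),  unit ≐ unit,  option(T1) ≐ T1.
Bind U := option(tup3(string,option(float),unit)); no other remaining equation mentions U.
Delete trivial equation unit ≐ unit.
Occurs check fails: T1 occurs in option(T1); the equation T1 ≐ option(T1) has no finite solution.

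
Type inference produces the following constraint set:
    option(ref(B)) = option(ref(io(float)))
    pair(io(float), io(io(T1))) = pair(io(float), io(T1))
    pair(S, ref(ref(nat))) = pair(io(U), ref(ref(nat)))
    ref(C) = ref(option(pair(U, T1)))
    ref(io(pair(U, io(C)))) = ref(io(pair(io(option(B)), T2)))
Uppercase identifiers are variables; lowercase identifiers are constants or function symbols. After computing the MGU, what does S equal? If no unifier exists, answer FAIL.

Decompose option/1: ref(B) = ref(io(float)).
Decompose ref/1: B = io(float).
Bind B := io(float); substituting into the one remaining equation that mentions B gives: ref(io(pair(U, io(C)))) = ref(io(pair(io(option(io(float))), T2))).
Decompose pair/2: io(float) = io(float),  io(io(T1)) = io(T1).
Delete trivial equation io(float) = io(float).
Decompose io/1: io(T1) = T1.
Occurs check fails: T1 occurs in io(T1); the equation T1 = io(T1) has no finite solution.

FAIL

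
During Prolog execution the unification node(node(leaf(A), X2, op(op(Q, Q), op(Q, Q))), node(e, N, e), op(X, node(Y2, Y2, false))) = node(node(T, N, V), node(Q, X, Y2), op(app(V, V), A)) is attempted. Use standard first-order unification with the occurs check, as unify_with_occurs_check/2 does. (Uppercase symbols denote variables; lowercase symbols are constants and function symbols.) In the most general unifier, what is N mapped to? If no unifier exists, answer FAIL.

app(op(op(e, e), op(e, e)), op(op(e, e), op(e, e)))

Decompose node/3: node(leaf(A), X2, op(op(Q, Q), op(Q, Q))) = node(T, N, V),  node(e, N, e) = node(Q, X, Y2),  op(X, node(Y2, Y2, false)) = op(app(V, V), A).
Decompose node/3: leaf(A) = T,  X2 = N,  op(op(Q, Q), op(Q, Q)) = V.
Bind T := leaf(A); no other remaining equation mentions T.
Bind X2 := N; no other remaining equation mentions X2.
Bind V := op(op(Q, Q), op(Q, Q)); substituting into the one remaining equation that mentions V gives: op(X, node(Y2, Y2, false)) = op(app(op(op(Q, Q), op(Q, Q)), op(op(Q, Q), op(Q, Q))), A).
Decompose node/3: e = Q,  N = X,  e = Y2.
Bind Q := e; substituting into the one remaining equation that mentions Q gives: op(X, node(Y2, Y2, false)) = op(app(op(op(e, e), op(e, e)), op(op(e, e), op(e, e))), A). Substituting into the earlier binding gives V := op(op(e, e), op(e, e)).
Bind N := X; no other remaining equation mentions N. Substituting into the earlier binding gives X2 := X.
Bind Y2 := e; substituting into the remaining equation gives: op(X, node(e, e, false)) = op(app(op(op(e, e), op(e, e)), op(op(e, e), op(e, e))), A).
Decompose op/2: X = app(op(op(e, e), op(e, e)), op(op(e, e), op(e, e))),  node(e, e, false) = A.
Bind X := app(op(op(e, e), op(e, e)), op(op(e, e), op(e, e))); no other remaining equation mentions X. Substituting into the earlier bindings gives X2 := app(op(op(e, e), op(e, e)), op(op(e, e), op(e, e))), N := app(op(op(e, e), op(e, e)), op(op(e, e), op(e, e))).
Bind A := node(e, e, false). Substituting into the earlier binding gives T := leaf(node(e, e, false)).
MGU = { T = leaf(node(e, e, false)), X2 = app(op(op(e, e), op(e, e)), op(op(e, e), op(e, e))), V = op(op(e, e), op(e, e)), Q = e, N = app(op(op(e, e), op(e, e)), op(op(e, e), op(e, e))), Y2 = e, X = app(op(op(e, e), op(e, e)), op(op(e, e), op(e, e))), A = node(e, e, false) }, so N = app(op(op(e, e), op(e, e)), op(op(e, e), op(e, e))).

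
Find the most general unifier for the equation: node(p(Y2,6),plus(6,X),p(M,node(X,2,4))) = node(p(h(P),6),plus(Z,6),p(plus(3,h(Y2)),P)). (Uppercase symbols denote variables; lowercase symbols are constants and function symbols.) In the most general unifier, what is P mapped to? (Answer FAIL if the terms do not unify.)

Decompose node/3: p(Y2,6) = p(h(P),6),  plus(6,X) = plus(Z,6),  p(M,node(X,2,4)) = p(plus(3,h(Y2)),P).
Decompose p/2: Y2 = h(P),  6 = 6.
Bind Y2 := h(P); substituting into the one remaining equation that mentions Y2 gives: p(M,node(X,2,4)) = p(plus(3,h(h(P))),P).
Delete trivial equation 6 = 6.
Decompose plus/2: 6 = Z,  X = 6.
Bind Z := 6; no other remaining equation mentions Z.
Bind X := 6; substituting into the remaining equation gives: p(M,node(6,2,4)) = p(plus(3,h(h(P))),P).
Decompose p/2: M = plus(3,h(h(P))),  node(6,2,4) = P.
Bind M := plus(3,h(h(P))); no other remaining equation mentions M.
Bind P := node(6,2,4). Substituting into the earlier bindings gives Y2 := h(node(6,2,4)), M := plus(3,h(h(node(6,2,4)))).
MGU = { Y2 -> h(node(6,2,4)), Z -> 6, X -> 6, M -> plus(3,h(h(node(6,2,4)))), P -> node(6,2,4) }, so P -> node(6,2,4).

node(6,2,4)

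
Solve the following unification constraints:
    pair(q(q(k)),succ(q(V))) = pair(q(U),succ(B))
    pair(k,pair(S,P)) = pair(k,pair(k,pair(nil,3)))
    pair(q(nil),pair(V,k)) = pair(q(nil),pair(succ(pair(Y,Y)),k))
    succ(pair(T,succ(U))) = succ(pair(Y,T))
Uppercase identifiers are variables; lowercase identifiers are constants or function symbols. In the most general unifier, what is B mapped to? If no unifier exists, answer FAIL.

q(succ(pair(succ(q(k)),succ(q(k)))))

Decompose pair/2: q(q(k)) = q(U),  succ(q(V)) = succ(B).
Decompose q/1: q(k) = U.
Bind U := q(k); substituting into the one remaining equation that mentions U gives: succ(pair(T,succ(q(k)))) = succ(pair(Y,T)).
Decompose succ/1: q(V) = B.
Bind B := q(V); no other remaining equation mentions B.
Decompose pair/2: k = k,  pair(S,P) = pair(k,pair(nil,3)).
Delete trivial equation k = k.
Decompose pair/2: S = k,  P = pair(nil,3).
Bind S := k; no other remaining equation mentions S.
Bind P := pair(nil,3); no other remaining equation mentions P.
Decompose pair/2: q(nil) = q(nil),  pair(V,k) = pair(succ(pair(Y,Y)),k).
Delete trivial equation q(nil) = q(nil).
Decompose pair/2: V = succ(pair(Y,Y)),  k = k.
Bind V := succ(pair(Y,Y)); no other remaining equation mentions V. Substituting into the earlier binding gives B := q(succ(pair(Y,Y))).
Delete trivial equation k = k.
Decompose succ/1: pair(T,succ(q(k))) = pair(Y,T).
Decompose pair/2: T = Y,  succ(q(k)) = T.
Bind T := Y; substituting into the remaining equation gives: succ(q(k)) = Y.
Bind Y := succ(q(k)). Substituting into the earlier bindings gives B := q(succ(pair(succ(q(k)),succ(q(k))))), V := succ(pair(succ(q(k)),succ(q(k)))), T := succ(q(k)).
MGU = { U -> q(k), B -> q(succ(pair(succ(q(k)),succ(q(k))))), S -> k, P -> pair(nil,3), V -> succ(pair(succ(q(k)),succ(q(k)))), T -> succ(q(k)), Y -> succ(q(k)) }, so B -> q(succ(pair(succ(q(k)),succ(q(k))))).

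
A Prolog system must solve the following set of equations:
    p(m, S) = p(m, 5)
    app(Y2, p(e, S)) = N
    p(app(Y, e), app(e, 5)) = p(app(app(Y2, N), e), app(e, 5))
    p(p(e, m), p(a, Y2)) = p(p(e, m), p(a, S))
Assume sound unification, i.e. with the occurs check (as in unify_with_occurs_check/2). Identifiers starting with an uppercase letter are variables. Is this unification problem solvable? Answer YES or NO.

Decompose p/2: m = m,  S = 5.
Delete trivial equation m = m.
Bind S := 5; substituting into the 2 remaining equations that mention S gives: app(Y2, p(e, 5)) = N,  p(p(e, m), p(a, Y2)) = p(p(e, m), p(a, 5)).
Bind N := app(Y2, p(e, 5)); substituting into the one remaining equation that mentions N gives: p(app(Y, e), app(e, 5)) = p(app(app(Y2, app(Y2, p(e, 5))), e), app(e, 5)).
Decompose p/2: app(Y, e) = app(app(Y2, app(Y2, p(e, 5))), e),  app(e, 5) = app(e, 5).
Decompose app/2: Y = app(Y2, app(Y2, p(e, 5))),  e = e.
Bind Y := app(Y2, app(Y2, p(e, 5))); no other remaining equation mentions Y.
Delete trivial equation e = e.
Delete trivial equation app(e, 5) = app(e, 5).
Decompose p/2: p(e, m) = p(e, m),  p(a, Y2) = p(a, 5).
Delete trivial equation p(e, m) = p(e, m).
Decompose p/2: a = a,  Y2 = 5.
Delete trivial equation a = a.
Bind Y2 := 5. Substituting into the earlier bindings gives N := app(5, p(e, 5)), Y := app(5, app(5, p(e, 5))).
No equations remain and no clash or occurs-check failure arose, so a unifier exists.

YES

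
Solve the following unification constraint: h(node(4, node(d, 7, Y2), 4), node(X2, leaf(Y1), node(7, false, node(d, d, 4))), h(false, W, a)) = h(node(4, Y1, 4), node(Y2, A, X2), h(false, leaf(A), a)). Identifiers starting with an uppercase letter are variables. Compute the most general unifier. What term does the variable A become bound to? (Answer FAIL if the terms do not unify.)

Decompose h/3: node(4, node(d, 7, Y2), 4) = node(4, Y1, 4),  node(X2, leaf(Y1), node(7, false, node(d, d, 4))) = node(Y2, A, X2),  h(false, W, a) = h(false, leaf(A), a).
Decompose node/3: 4 = 4,  node(d, 7, Y2) = Y1,  4 = 4.
Delete trivial equation 4 = 4.
Bind Y1 := node(d, 7, Y2); substituting into the one remaining equation that mentions Y1 gives: node(X2, leaf(node(d, 7, Y2)), node(7, false, node(d, d, 4))) = node(Y2, A, X2).
Delete trivial equation 4 = 4.
Decompose node/3: X2 = Y2,  leaf(node(d, 7, Y2)) = A,  node(7, false, node(d, d, 4)) = X2.
Bind X2 := Y2; substituting into the one remaining equation that mentions X2 gives: node(7, false, node(d, d, 4)) = Y2.
Bind A := leaf(node(d, 7, Y2)); substituting into the one remaining equation that mentions A gives: h(false, W, a) = h(false, leaf(leaf(node(d, 7, Y2))), a).
Bind Y2 := node(7, false, node(d, d, 4)); substituting into the remaining equation gives: h(false, W, a) = h(false, leaf(leaf(node(d, 7, node(7, false, node(d, d, 4))))), a). Substituting into the earlier bindings gives Y1 := node(d, 7, node(7, false, node(d, d, 4))), X2 := node(7, false, node(d, d, 4)), A := leaf(node(d, 7, node(7, false, node(d, d, 4)))).
Decompose h/3: false = false,  W = leaf(leaf(node(d, 7, node(7, false, node(d, d, 4))))),  a = a.
Delete trivial equation false = false.
Bind W := leaf(leaf(node(d, 7, node(7, false, node(d, d, 4))))); no other remaining equation mentions W.
Delete trivial equation a = a.
MGU = { Y1 -> node(d, 7, node(7, false, node(d, d, 4))), X2 -> node(7, false, node(d, d, 4)), A -> leaf(node(d, 7, node(7, false, node(d, d, 4)))), Y2 -> node(7, false, node(d, d, 4)), W -> leaf(leaf(node(d, 7, node(7, false, node(d, d, 4))))) }, so A -> leaf(node(d, 7, node(7, false, node(d, d, 4)))).

leaf(node(d, 7, node(7, false, node(d, d, 4))))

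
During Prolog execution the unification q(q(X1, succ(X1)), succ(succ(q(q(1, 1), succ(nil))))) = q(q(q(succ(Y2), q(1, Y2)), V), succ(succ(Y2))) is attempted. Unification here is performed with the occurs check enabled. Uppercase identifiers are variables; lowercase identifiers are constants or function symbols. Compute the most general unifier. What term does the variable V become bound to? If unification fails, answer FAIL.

Decompose q/2: q(X1, succ(X1)) = q(q(succ(Y2), q(1, Y2)), V),  succ(succ(q(q(1, 1), succ(nil)))) = succ(succ(Y2)).
Decompose q/2: X1 = q(succ(Y2), q(1, Y2)),  succ(X1) = V.
Bind X1 := q(succ(Y2), q(1, Y2)); substituting into the one remaining equation that mentions X1 gives: succ(q(succ(Y2), q(1, Y2))) = V.
Bind V := succ(q(succ(Y2), q(1, Y2))); no other remaining equation mentions V.
Decompose succ/1: succ(q(q(1, 1), succ(nil))) = succ(Y2).
Decompose succ/1: q(q(1, 1), succ(nil)) = Y2.
Bind Y2 := q(q(1, 1), succ(nil)). Substituting into the earlier bindings gives X1 := q(succ(q(q(1, 1), succ(nil))), q(1, q(q(1, 1), succ(nil)))), V := succ(q(succ(q(q(1, 1), succ(nil))), q(1, q(q(1, 1), succ(nil))))).
MGU = { X1 = q(succ(q(q(1, 1), succ(nil))), q(1, q(q(1, 1), succ(nil)))), V = succ(q(succ(q(q(1, 1), succ(nil))), q(1, q(q(1, 1), succ(nil))))), Y2 = q(q(1, 1), succ(nil)) }, so V = succ(q(succ(q(q(1, 1), succ(nil))), q(1, q(q(1, 1), succ(nil))))).

succ(q(succ(q(q(1, 1), succ(nil))), q(1, q(q(1, 1), succ(nil)))))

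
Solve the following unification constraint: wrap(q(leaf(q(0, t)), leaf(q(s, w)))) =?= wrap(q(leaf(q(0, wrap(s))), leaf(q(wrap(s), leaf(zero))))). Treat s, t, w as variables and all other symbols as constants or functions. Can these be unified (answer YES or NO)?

NO

Decompose wrap/1: q(leaf(q(0, t)), leaf(q(s, w))) =?= q(leaf(q(0, wrap(s))), leaf(q(wrap(s), leaf(zero)))).
Decompose q/2: leaf(q(0, t)) =?= leaf(q(0, wrap(s))),  leaf(q(s, w)) =?= leaf(q(wrap(s), leaf(zero))).
Decompose leaf/1: q(0, t) =?= q(0, wrap(s)).
Decompose q/2: 0 =?= 0,  t =?= wrap(s).
Delete trivial equation 0 =?= 0.
Bind t := wrap(s); no other remaining equation mentions t.
Decompose leaf/1: q(s, w) =?= q(wrap(s), leaf(zero)).
Decompose q/2: s =?= wrap(s),  w =?= leaf(zero).
Occurs check fails: s occurs in wrap(s); the equation s =?= wrap(s) has no finite solution.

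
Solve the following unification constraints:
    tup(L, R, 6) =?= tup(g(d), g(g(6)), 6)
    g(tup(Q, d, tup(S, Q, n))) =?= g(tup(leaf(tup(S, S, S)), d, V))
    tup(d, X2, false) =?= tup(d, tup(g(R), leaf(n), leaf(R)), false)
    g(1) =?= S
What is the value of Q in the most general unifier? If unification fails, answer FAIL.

Decompose tup/3: L =?= g(d),  R =?= g(g(6)),  6 =?= 6.
Bind L := g(d); no other remaining equation mentions L.
Bind R := g(g(6)); substituting into the one remaining equation that mentions R gives: tup(d, X2, false) =?= tup(d, tup(g(g(g(6))), leaf(n), leaf(g(g(6)))), false).
Delete trivial equation 6 =?= 6.
Decompose g/1: tup(Q, d, tup(S, Q, n)) =?= tup(leaf(tup(S, S, S)), d, V).
Decompose tup/3: Q =?= leaf(tup(S, S, S)),  d =?= d,  tup(S, Q, n) =?= V.
Bind Q := leaf(tup(S, S, S)); substituting into the one remaining equation that mentions Q gives: tup(S, leaf(tup(S, S, S)), n) =?= V.
Delete trivial equation d =?= d.
Bind V := tup(S, leaf(tup(S, S, S)), n); no other remaining equation mentions V.
Decompose tup/3: d =?= d,  X2 =?= tup(g(g(g(6))), leaf(n), leaf(g(g(6)))),  false =?= false.
Delete trivial equation d =?= d.
Bind X2 := tup(g(g(g(6))), leaf(n), leaf(g(g(6)))); no other remaining equation mentions X2.
Delete trivial equation false =?= false.
Bind S := g(1). Substituting into the earlier bindings gives Q := leaf(tup(g(1), g(1), g(1))), V := tup(g(1), leaf(tup(g(1), g(1), g(1))), n).
MGU = { L := g(d), R := g(g(6)), Q := leaf(tup(g(1), g(1), g(1))), V := tup(g(1), leaf(tup(g(1), g(1), g(1))), n), X2 := tup(g(g(g(6))), leaf(n), leaf(g(g(6)))), S := g(1) }, so Q := leaf(tup(g(1), g(1), g(1))).

leaf(tup(g(1), g(1), g(1)))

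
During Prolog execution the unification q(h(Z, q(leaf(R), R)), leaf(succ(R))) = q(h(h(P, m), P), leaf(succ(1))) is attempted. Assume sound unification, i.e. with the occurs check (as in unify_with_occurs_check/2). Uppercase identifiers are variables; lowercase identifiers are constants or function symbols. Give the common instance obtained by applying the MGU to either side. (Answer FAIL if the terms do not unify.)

Decompose q/2: h(Z, q(leaf(R), R)) = h(h(P, m), P),  leaf(succ(R)) = leaf(succ(1)).
Decompose h/2: Z = h(P, m),  q(leaf(R), R) = P.
Bind Z := h(P, m); no other remaining equation mentions Z.
Bind P := q(leaf(R), R); no other remaining equation mentions P. Substituting into the earlier binding gives Z := h(q(leaf(R), R), m).
Decompose leaf/1: succ(R) = succ(1).
Decompose succ/1: R = 1.
Bind R := 1. Substituting into the earlier bindings gives Z := h(q(leaf(1), 1), m), P := q(leaf(1), 1).
Applying the MGU to either side gives q(h(h(q(leaf(1), 1), m), q(leaf(1), 1)), leaf(succ(1))).

q(h(h(q(leaf(1), 1), m), q(leaf(1), 1)), leaf(succ(1)))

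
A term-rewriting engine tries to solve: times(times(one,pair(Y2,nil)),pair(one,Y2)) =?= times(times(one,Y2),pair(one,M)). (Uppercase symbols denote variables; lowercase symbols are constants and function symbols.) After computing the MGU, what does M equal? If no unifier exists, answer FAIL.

FAIL

Decompose times/2: times(one,pair(Y2,nil)) =?= times(one,Y2),  pair(one,Y2) =?= pair(one,M).
Decompose times/2: one =?= one,  pair(Y2,nil) =?= Y2.
Delete trivial equation one =?= one.
Occurs check fails: Y2 occurs in pair(Y2,nil); the equation Y2 =?= pair(Y2,nil) has no finite solution.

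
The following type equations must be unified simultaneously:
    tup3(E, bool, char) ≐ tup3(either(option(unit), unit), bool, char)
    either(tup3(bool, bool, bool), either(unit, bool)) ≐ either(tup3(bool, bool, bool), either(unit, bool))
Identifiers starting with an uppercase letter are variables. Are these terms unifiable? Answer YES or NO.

YES

Decompose tup3/3: E ≐ either(option(unit), unit),  bool ≐ bool,  char ≐ char.
Bind E := either(option(unit), unit); no other remaining equation mentions E.
Delete trivial equation bool ≐ bool.
Delete trivial equation char ≐ char.
Delete trivial equation either(tup3(bool, bool, bool), either(unit, bool)) ≐ either(tup3(bool, bool, bool), either(unit, bool)).
No equations remain and no clash or occurs-check failure arose, so a unifier exists.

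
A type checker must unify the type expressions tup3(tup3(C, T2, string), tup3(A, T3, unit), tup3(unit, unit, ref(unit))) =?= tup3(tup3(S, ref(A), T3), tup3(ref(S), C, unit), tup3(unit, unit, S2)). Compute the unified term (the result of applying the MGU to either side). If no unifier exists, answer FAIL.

Decompose tup3/3: tup3(C, T2, string) =?= tup3(S, ref(A), T3),  tup3(A, T3, unit) =?= tup3(ref(S), C, unit),  tup3(unit, unit, ref(unit)) =?= tup3(unit, unit, S2).
Decompose tup3/3: C =?= S,  T2 =?= ref(A),  string =?= T3.
Bind C := S; substituting into the one remaining equation that mentions C gives: tup3(A, T3, unit) =?= tup3(ref(S), S, unit).
Bind T2 := ref(A); no other remaining equation mentions T2.
Bind T3 := string; substituting into the one remaining equation that mentions T3 gives: tup3(A, string, unit) =?= tup3(ref(S), S, unit).
Decompose tup3/3: A =?= ref(S),  string =?= S,  unit =?= unit.
Bind A := ref(S); no other remaining equation mentions A. Substituting into the earlier binding gives T2 := ref(ref(S)).
Bind S := string; no other remaining equation mentions S. Substituting into the earlier bindings gives C := string, T2 := ref(ref(string)), A := ref(string).
Delete trivial equation unit =?= unit.
Decompose tup3/3: unit =?= unit,  unit =?= unit,  ref(unit) =?= S2.
Delete trivial equation unit =?= unit.
Delete trivial equation unit =?= unit.
Bind S2 := ref(unit).
Applying the MGU to either side gives tup3(tup3(string, ref(ref(string)), string), tup3(ref(string), string, unit), tup3(unit, unit, ref(unit))).

tup3(tup3(string, ref(ref(string)), string), tup3(ref(string), string, unit), tup3(unit, unit, ref(unit)))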